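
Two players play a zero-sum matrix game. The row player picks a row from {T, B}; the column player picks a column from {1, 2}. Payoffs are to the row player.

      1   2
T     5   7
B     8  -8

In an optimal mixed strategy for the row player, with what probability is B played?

Row minima: T → 5, B → -8; maximin = 5.
Column maxima: 1 → 8, 2 → 7; minimax = 7.
5 ≠ 7, so there is no saddle point; optimal play is mixed.
Let the row player play T with probability p. Expected payoff against 1: 5p + 8(1−p) = −3p + 8; against 2: 7p + (-8)(1−p) = 15p − 8.
Setting these equal: −3p + 8 = 15p − 8 ⇒ −18p = -16 ⇒ p = 8/9, and the value is (-3)·(8/9) + 8 = 16/3.
For the column player: with q = P(1), equating T's and B's payoffs gives −2q + 7 = 16q − 8 ⇒ q = 5/6.

1/9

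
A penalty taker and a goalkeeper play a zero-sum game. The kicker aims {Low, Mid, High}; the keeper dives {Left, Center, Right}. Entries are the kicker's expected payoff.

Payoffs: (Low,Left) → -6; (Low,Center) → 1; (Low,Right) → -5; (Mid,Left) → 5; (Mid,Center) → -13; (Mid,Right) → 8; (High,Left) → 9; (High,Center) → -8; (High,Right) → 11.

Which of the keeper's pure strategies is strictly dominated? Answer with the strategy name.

Right

Left holds the kicker's payoff strictly below Right in every row: -6 < -5, 5 < 8, 9 < 11.
So Right is strictly dominated for the keeper.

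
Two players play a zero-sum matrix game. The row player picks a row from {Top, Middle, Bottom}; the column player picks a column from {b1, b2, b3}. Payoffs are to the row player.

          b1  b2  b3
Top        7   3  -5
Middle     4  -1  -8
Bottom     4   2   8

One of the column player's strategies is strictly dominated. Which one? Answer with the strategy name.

b2 holds the row player's payoff strictly below b1 in every row: 3 < 7, -1 < 4, 2 < 4.
So b1 is strictly dominated for the column player.

b1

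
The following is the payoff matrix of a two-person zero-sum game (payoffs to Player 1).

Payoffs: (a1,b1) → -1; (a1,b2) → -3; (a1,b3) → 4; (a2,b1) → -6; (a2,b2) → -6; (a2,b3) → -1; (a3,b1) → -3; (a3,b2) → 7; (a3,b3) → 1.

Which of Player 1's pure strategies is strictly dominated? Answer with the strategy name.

a1 gives a strictly higher payoff than a2 against every column: -1 > -6, -3 > -6, 4 > -1.
So a2 is strictly dominated and Player 1 never plays it.

a2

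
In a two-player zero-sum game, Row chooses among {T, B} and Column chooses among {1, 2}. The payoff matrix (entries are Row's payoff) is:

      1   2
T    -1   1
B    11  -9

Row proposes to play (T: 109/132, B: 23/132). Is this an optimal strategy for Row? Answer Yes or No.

Against 1 this mix gives (109/132)·(-1) + (23/132)·11 = 12/11.
Against 2 this mix gives (109/132)·1 + (23/132)·(-9) = -49/66.
Column will play 2, holding Row to -49/66. Shifting weight toward the row that does better against 2 would raise this floor (the equalizing mix achieves 1/11 against both 2 and 1), so the proposed strategy is not optimal.

No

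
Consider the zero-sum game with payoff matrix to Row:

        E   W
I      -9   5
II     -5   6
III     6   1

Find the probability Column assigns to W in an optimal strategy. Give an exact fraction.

Row minima: I → -9, II → -5, III → 1; maximin = 1.
Column maxima: E → 6, W → 6; minimax = 6.
1 ≠ 6, so there is no saddle point; optimal play is mixed.
I is strictly dominated by II, so Row never plays it.
On the remaining 2×2 (II, III vs E, W):
Let Row play II with probability p. Expected payoff against E: (-5)p + 6(1−p) = −11p + 6; against W: 6p + 1(1−p) = 5p + 1.
Setting these equal: −11p + 6 = 5p + 1 ⇒ −16p = -5 ⇒ p = 5/16, and the value is (-11)·(5/16) + 6 = 41/16.
For Column: with q = P(E), equating II's and III's payoffs gives −11q + 6 = 5q + 1 ⇒ q = 5/16.

11/16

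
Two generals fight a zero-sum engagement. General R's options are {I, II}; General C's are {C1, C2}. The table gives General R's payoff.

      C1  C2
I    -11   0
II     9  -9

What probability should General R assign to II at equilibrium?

Row minima: I → -11, II → -9; maximin = -9.
Column maxima: C1 → 9, C2 → 0; minimax = 0.
-9 ≠ 0, so there is no saddle point; optimal play is mixed.
Let General R play I with probability p. Expected payoff against C1: (-11)p + 9(1−p) = −20p + 9; against C2: 0p + (-9)(1−p) = 9p − 9.
Setting these equal: −20p + 9 = 9p − 9 ⇒ −29p = -18 ⇒ p = 18/29, and the value is (-20)·(18/29) + 9 = -99/29.
For General C: with q = P(C1), equating I's and II's payoffs gives −11q = 18q − 9 ⇒ q = 9/29.

11/29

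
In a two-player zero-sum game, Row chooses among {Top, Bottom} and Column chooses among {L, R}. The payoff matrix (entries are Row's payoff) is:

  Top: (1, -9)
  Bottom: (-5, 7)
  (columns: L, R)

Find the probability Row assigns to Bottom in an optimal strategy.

5/11

Row minima: Top → -9, Bottom → -5; maximin = -5.
Column maxima: L → 1, R → 7; minimax = 1.
-5 ≠ 1, so there is no saddle point; optimal play is mixed.
Let Row play Top with probability p. Expected payoff against L: 1p + (-5)(1−p) = 6p − 5; against R: (-9)p + 7(1−p) = −16p + 7.
Setting these equal: 6p − 5 = −16p + 7 ⇒ 22p = 12 ⇒ p = 6/11, and the value is (6)·(6/11) − 5 = -19/11.
For Column: with q = P(L), equating Top's and Bottom's payoffs gives 10q − 9 = −12q + 7 ⇒ q = 8/11.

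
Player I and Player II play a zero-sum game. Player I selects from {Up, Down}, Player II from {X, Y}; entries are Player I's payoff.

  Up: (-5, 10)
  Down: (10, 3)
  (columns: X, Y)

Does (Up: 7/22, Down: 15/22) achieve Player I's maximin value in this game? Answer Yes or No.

Against X this mix gives (7/22)·(-5) + (15/22)·10 = 115/22.
Against Y this mix gives (7/22)·10 + (15/22)·3 = 115/22.
All of Player II's active replies (X, Y) yield 115/22, and no column does worse for Player I. The mix makes Player II indifferent and guarantees 115/22, so it is optimal.

Yes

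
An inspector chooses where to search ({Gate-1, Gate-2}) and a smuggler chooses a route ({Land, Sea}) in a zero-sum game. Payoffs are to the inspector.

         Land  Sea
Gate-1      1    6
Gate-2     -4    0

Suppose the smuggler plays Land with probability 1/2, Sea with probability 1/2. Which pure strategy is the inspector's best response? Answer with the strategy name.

Gate-1

Expected payoff of Gate-1: (1/2)·1 + (1/2)·6 = 7/2.
Expected payoff of Gate-2: (1/2)·(-4) + (1/2)·0 = -2.
The largest is 7/2, so the inspector's best response is Gate-1.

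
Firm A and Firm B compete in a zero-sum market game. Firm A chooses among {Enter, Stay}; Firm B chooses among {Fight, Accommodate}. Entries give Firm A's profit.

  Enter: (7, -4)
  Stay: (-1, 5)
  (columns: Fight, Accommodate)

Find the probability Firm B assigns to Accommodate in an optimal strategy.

8/17

Row minima: Enter → -4, Stay → -1; maximin = -1.
Column maxima: Fight → 7, Accommodate → 5; minimax = 5.
-1 ≠ 5, so there is no saddle point; optimal play is mixed.
Let Firm A play Enter with probability p. Expected payoff against Fight: 7p + (-1)(1−p) = 8p − 1; against Accommodate: (-4)p + 5(1−p) = −9p + 5.
Setting these equal: 8p − 1 = −9p + 5 ⇒ 17p = 6 ⇒ p = 6/17, and the value is (8)·(6/17) − 1 = 31/17.
For Firm B: with q = P(Fight), equating Enter's and Stay's payoffs gives 11q − 4 = −6q + 5 ⇒ q = 9/17.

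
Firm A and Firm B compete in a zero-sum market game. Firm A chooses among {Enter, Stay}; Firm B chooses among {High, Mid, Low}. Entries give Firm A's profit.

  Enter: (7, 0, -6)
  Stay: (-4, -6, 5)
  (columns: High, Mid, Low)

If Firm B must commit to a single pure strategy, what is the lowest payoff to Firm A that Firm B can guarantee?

0

Column maxima: High → 7, Mid → 0, Low → 5.
The smallest of these is 0.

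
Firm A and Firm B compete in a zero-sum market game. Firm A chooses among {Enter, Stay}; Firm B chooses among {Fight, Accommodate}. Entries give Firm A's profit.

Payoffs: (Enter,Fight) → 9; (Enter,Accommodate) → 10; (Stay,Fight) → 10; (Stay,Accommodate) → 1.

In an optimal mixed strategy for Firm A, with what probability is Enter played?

9/10

Row minima: Enter → 9, Stay → 1; maximin = 9.
Column maxima: Fight → 10, Accommodate → 10; minimax = 10.
9 ≠ 10, so there is no saddle point; optimal play is mixed.
Let Firm A play Enter with probability p. Expected payoff against Fight: 9p + 10(1−p) = −p + 10; against Accommodate: 10p + 1(1−p) = 9p + 1.
Setting these equal: −p + 10 = 9p + 1 ⇒ −10p = -9 ⇒ p = 9/10, and the value is (-1)·(9/10) + 10 = 91/10.
For Firm B: with q = P(Fight), equating Enter's and Stay's payoffs gives −q + 10 = 9q + 1 ⇒ q = 9/10.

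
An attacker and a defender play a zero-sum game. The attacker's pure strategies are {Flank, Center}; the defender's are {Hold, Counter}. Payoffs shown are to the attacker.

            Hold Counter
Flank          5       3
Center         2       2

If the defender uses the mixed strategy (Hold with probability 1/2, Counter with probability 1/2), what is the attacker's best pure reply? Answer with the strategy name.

Flank

Expected payoff of Flank: (1/2)·5 + (1/2)·3 = 4.
Expected payoff of Center: (1/2)·2 + (1/2)·2 = 2.
The largest is 4, so the attacker's best response is Flank.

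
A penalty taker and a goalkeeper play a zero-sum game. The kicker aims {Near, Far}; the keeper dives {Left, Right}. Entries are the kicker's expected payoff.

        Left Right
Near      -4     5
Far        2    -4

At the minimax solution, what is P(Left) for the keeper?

Row minima: Near → -4, Far → -4; maximin = -4.
Column maxima: Left → 2, Right → 5; minimax = 2.
-4 ≠ 2, so there is no saddle point; optimal play is mixed.
Let the kicker play Near with probability p. Expected payoff against Left: (-4)p + 2(1−p) = −6p + 2; against Right: 5p + (-4)(1−p) = 9p − 4.
Setting these equal: −6p + 2 = 9p − 4 ⇒ −15p = -6 ⇒ p = 2/5, and the value is (-6)·(2/5) + 2 = -2/5.
For the keeper: with q = P(Left), equating Near's and Far's payoffs gives −9q + 5 = 6q − 4 ⇒ q = 3/5.

3/5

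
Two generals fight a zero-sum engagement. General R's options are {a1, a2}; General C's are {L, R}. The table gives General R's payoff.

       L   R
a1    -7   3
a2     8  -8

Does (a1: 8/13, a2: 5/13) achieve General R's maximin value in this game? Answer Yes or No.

Yes

Against L this mix gives (8/13)·(-7) + (5/13)·8 = -16/13.
Against R this mix gives (8/13)·3 + (5/13)·(-8) = -16/13.
All of General C's active replies (L, R) yield -16/13, and no column does worse for General R. The mix makes General C indifferent and guarantees -16/13, so it is optimal.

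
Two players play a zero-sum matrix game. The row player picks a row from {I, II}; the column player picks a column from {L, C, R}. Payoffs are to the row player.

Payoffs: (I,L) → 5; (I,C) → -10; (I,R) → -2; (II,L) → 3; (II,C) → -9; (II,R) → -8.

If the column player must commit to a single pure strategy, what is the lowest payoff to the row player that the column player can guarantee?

-9

Column maxima: L → 5, C → -9, R → -2.
The smallest of these is -9.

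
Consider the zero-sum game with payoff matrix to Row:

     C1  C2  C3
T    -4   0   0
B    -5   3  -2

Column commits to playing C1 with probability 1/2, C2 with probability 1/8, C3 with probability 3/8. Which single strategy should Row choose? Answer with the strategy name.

Expected payoff of T: (1/2)·(-4) + (1/8)·0 + (3/8)·0 = -2.
Expected payoff of B: (1/2)·(-5) + (1/8)·3 + (3/8)·(-2) = -23/8.
The largest is -2, so Row's best response is T.

T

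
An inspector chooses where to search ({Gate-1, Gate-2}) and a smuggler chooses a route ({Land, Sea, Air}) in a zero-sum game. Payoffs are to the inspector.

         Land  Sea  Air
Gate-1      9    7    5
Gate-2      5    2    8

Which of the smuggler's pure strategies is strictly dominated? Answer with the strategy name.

Sea holds the inspector's payoff strictly below Land in every row: 7 < 9, 2 < 5.
So Land is strictly dominated for the smuggler.

Land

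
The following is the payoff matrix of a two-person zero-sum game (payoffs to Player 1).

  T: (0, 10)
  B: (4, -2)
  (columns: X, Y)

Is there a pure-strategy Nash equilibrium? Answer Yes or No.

No

Row minima: T → 0, B → -2; maximin = 0.
Column maxima: X → 4, Y → 10; minimax = 4.
0 ≠ 4, so no pure-strategy equilibrium exists.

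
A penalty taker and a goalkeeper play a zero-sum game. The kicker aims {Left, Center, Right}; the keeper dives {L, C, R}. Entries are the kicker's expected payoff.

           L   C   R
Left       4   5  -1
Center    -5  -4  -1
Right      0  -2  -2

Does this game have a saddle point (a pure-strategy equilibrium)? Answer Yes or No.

Yes

Row minima: Left → -1, Center → -5, Right → -2; maximin = -1.
Column maxima: L → 4, C → 5, R → -1; minimax = -1.
maximin = minimax = -1, so a saddle point exists.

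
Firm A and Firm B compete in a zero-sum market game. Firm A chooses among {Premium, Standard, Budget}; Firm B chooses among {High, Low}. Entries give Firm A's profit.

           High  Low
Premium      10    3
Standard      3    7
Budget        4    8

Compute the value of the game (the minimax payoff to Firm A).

68/11

Row minima: Premium → 3, Standard → 3, Budget → 4; maximin = 4.
Column maxima: High → 10, Low → 8; minimax = 8.
4 ≠ 8, so there is no saddle point; optimal play is mixed.
Standard is strictly dominated by Budget, so Firm A never plays it.
On the remaining 2×2 (Premium, Budget vs High, Low):
Let Firm A play Premium with probability p. Expected payoff against High: 10p + 4(1−p) = 6p + 4; against Low: 3p + 8(1−p) = −5p + 8.
Setting these equal: 6p + 4 = −5p + 8 ⇒ 11p = 4 ⇒ p = 4/11, and the value is (6)·(4/11) + 4 = 68/11.
For Firm B: with q = P(High), equating Premium's and Budget's payoffs gives 7q + 3 = −4q + 8 ⇒ q = 5/11.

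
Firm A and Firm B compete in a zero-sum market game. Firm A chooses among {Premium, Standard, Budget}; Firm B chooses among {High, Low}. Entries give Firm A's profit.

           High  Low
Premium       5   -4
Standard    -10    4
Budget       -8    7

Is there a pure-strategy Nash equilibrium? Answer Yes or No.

Row minima: Premium → -4, Standard → -10, Budget → -8; maximin = -4.
Column maxima: High → 5, Low → 7; minimax = 5.
-4 ≠ 5, so no pure-strategy equilibrium exists.

No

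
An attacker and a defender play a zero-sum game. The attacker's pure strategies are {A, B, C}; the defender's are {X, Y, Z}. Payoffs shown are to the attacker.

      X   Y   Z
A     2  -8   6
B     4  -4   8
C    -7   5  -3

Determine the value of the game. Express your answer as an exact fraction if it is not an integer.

-2/5

Row minima: A → -8, B → -4, C → -7; maximin = -4.
Column maxima: X → 4, Y → 5, Z → 8; minimax = 4.
-4 ≠ 4, so there is no saddle point; optimal play is mixed.
A is strictly dominated by B, so the attacker never plays it.
Z is strictly dominated by X (it gives the attacker strictly more in every row), so the defender never plays it.
On the remaining 2×2 (B, C vs X, Y):
Let the attacker play B with probability p. Expected payoff against X: 4p + (-7)(1−p) = 11p − 7; against Y: (-4)p + 5(1−p) = −9p + 5.
Setting these equal: 11p − 7 = −9p + 5 ⇒ 20p = 12 ⇒ p = 3/5, and the value is (11)·(3/5) − 7 = -2/5.
For the defender: with q = P(X), equating B's and C's payoffs gives 8q − 4 = −12q + 5 ⇒ q = 9/20.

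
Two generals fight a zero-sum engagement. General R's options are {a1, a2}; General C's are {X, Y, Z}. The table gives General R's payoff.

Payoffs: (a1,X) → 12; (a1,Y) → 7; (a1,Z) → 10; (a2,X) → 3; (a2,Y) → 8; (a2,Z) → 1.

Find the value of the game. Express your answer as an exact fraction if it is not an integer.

73/10

Row minima: a1 → 7, a2 → 1; maximin = 7.
Column maxima: X → 12, Y → 8, Z → 10; minimax = 8.
7 ≠ 8, so there is no saddle point; optimal play is mixed.
X is strictly dominated by Z (it gives General R strictly more in every row), so General C never plays it.
On the remaining 2×2 (a1, a2 vs Y, Z):
Let General R play a1 with probability p. Expected payoff against Y: 7p + 8(1−p) = −p + 8; against Z: 10p + 1(1−p) = 9p + 1.
Setting these equal: −p + 8 = 9p + 1 ⇒ −10p = -7 ⇒ p = 7/10, and the value is (-1)·(7/10) + 8 = 73/10.
For General C: with q = P(Y), equating a1's and a2's payoffs gives −3q + 10 = 7q + 1 ⇒ q = 9/10.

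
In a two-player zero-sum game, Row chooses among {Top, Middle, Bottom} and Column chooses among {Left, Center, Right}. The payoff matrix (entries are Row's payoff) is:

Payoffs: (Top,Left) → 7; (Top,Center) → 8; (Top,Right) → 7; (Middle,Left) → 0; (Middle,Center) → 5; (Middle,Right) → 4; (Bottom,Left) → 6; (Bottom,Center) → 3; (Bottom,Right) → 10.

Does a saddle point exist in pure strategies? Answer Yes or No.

Row minima: Top → 7, Middle → 0, Bottom → 3; maximin = 7.
Column maxima: Left → 7, Center → 8, Right → 10; minimax = 7.
maximin = minimax = 7, so a saddle point exists.

Yes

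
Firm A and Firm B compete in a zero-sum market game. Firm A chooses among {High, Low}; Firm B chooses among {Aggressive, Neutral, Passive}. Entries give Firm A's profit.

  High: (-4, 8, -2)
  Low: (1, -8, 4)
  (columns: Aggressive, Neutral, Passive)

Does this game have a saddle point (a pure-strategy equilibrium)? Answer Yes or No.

No

Row minima: High → -4, Low → -8; maximin = -4.
Column maxima: Aggressive → 1, Neutral → 8, Passive → 4; minimax = 1.
-4 ≠ 1, so no pure-strategy equilibrium exists.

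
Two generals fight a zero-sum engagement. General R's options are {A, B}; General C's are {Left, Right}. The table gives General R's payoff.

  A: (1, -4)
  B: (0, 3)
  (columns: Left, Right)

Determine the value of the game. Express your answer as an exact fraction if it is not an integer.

3/8

Row minima: A → -4, B → 0; maximin = 0.
Column maxima: Left → 1, Right → 3; minimax = 1.
0 ≠ 1, so there is no saddle point; optimal play is mixed.
Let General R play A with probability p. Expected payoff against Left: 1p + 0(1−p) = p; against Right: (-4)p + 3(1−p) = −7p + 3.
Setting these equal: p = −7p + 3 ⇒ 8p = 3 ⇒ p = 3/8, and the value is (1)·(3/8) = 3/8.
For General C: with q = P(Left), equating A's and B's payoffs gives 5q − 4 = −3q + 3 ⇒ q = 7/8.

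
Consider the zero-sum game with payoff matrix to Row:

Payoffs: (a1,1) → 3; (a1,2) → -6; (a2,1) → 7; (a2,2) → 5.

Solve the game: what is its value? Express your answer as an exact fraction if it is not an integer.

5

Row minima: a1 → -6, a2 → 5; maximin = 5.
Column maxima: 1 → 7, 2 → 5; minimax = 5.
Since maximin = minimax = 5, there is a saddle point and the value is 5.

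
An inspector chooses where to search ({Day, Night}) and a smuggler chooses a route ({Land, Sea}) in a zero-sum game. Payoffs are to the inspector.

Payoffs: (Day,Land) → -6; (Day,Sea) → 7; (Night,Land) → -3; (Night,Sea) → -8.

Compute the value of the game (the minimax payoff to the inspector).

-23/6

Row minima: Day → -6, Night → -8; maximin = -6.
Column maxima: Land → -3, Sea → 7; minimax = -3.
-6 ≠ -3, so there is no saddle point; optimal play is mixed.
Let the inspector play Day with probability p. Expected payoff against Land: (-6)p + (-3)(1−p) = −3p − 3; against Sea: 7p + (-8)(1−p) = 15p − 8.
Setting these equal: −3p − 3 = 15p − 8 ⇒ −18p = -5 ⇒ p = 5/18, and the value is (-3)·(5/18) − 3 = -23/6.
For the smuggler: with q = P(Land), equating Day's and Night's payoffs gives −13q + 7 = 5q − 8 ⇒ q = 5/6.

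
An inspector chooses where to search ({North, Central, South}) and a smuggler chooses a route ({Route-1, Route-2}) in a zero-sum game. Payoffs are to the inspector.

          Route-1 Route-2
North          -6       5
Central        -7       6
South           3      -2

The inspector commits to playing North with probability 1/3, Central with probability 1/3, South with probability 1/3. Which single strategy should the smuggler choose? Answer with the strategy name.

If the smuggler plays Route-1, the inspector's expected payoff is (1/3)·(-6) + (1/3)·(-7) + (1/3)·3 = -10/3.
If the smuggler plays Route-2, the inspector's expected payoff is (1/3)·5 + (1/3)·6 + (1/3)·(-2) = 3.
The smuggler minimizes the inspector's payoff; the smallest is -10/3, so the best response is Route-1.

Route-1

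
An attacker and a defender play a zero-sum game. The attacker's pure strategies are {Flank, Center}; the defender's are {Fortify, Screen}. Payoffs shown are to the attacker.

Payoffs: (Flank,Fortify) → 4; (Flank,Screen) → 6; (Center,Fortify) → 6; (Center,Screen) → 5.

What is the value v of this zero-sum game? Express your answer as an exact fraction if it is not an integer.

16/3

Row minima: Flank → 4, Center → 5; maximin = 5.
Column maxima: Fortify → 6, Screen → 6; minimax = 6.
5 ≠ 6, so there is no saddle point; optimal play is mixed.
Let the attacker play Flank with probability p. Expected payoff against Fortify: 4p + 6(1−p) = −2p + 6; against Screen: 6p + 5(1−p) = p + 5.
Setting these equal: −2p + 6 = p + 5 ⇒ −3p = -1 ⇒ p = 1/3, and the value is (-2)·(1/3) + 6 = 16/3.
For the defender: with q = P(Fortify), equating Flank's and Center's payoffs gives −2q + 6 = q + 5 ⇒ q = 1/3.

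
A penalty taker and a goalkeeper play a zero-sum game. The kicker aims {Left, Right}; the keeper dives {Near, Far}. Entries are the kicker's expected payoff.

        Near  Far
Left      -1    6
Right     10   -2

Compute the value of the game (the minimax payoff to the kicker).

58/19

Row minima: Left → -1, Right → -2; maximin = -1.
Column maxima: Near → 10, Far → 6; minimax = 6.
-1 ≠ 6, so there is no saddle point; optimal play is mixed.
Let the kicker play Left with probability p. Expected payoff against Near: (-1)p + 10(1−p) = −11p + 10; against Far: 6p + (-2)(1−p) = 8p − 2.
Setting these equal: −11p + 10 = 8p − 2 ⇒ −19p = -12 ⇒ p = 12/19, and the value is (-11)·(12/19) + 10 = 58/19.
For the keeper: with q = P(Near), equating Left's and Right's payoffs gives −7q + 6 = 12q − 2 ⇒ q = 8/19.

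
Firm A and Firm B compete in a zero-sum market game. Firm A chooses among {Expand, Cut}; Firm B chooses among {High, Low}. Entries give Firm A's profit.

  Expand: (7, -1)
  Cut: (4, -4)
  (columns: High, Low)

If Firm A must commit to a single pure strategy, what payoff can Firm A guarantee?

Row minima: Expand → -1, Cut → -4.
The best of these is -1.

-1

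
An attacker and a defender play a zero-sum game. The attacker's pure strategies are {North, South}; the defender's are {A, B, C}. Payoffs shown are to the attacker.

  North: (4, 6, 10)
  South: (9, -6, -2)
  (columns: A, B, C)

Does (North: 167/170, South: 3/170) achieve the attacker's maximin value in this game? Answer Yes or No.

Against A this mix gives (167/170)·4 + (3/170)·9 = 139/34.
Against B this mix gives (167/170)·6 + (3/170)·(-6) = 492/85.
Against C this mix gives (167/170)·10 + (3/170)·(-2) = 832/85.
The defender will play A, holding the attacker to 139/34. Shifting weight toward the row that does better against A would raise this floor (the equalizing mix achieves 78/17 against both A and B), so the proposed strategy is not optimal.

No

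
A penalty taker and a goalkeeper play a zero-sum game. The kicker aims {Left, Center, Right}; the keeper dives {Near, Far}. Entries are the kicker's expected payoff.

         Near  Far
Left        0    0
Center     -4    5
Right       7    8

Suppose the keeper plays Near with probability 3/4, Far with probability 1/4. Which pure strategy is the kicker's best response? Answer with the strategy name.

Right

Expected payoff of Left: (3/4)·0 + (1/4)·0 = 0.
Expected payoff of Center: (3/4)·(-4) + (1/4)·5 = -7/4.
Expected payoff of Right: (3/4)·7 + (1/4)·8 = 29/4.
The largest is 29/4, so the kicker's best response is Right.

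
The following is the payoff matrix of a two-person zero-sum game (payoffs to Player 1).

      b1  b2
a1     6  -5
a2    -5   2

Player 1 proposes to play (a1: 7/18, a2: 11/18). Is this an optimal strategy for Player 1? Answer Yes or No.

Against b1 this mix gives (7/18)·6 + (11/18)·(-5) = -13/18.
Against b2 this mix gives (7/18)·(-5) + (11/18)·2 = -13/18.
All of Player 2's active replies (b1, b2) yield -13/18, and no column does worse for Player 1. The mix makes Player 2 indifferent and guarantees -13/18, so it is optimal.

Yes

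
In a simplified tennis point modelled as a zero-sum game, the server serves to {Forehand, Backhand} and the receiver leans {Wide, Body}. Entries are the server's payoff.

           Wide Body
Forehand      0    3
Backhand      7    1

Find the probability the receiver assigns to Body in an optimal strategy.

7/9

Row minima: Forehand → 0, Backhand → 1; maximin = 1.
Column maxima: Wide → 7, Body → 3; minimax = 3.
1 ≠ 3, so there is no saddle point; optimal play is mixed.
Let the server play Forehand with probability p. Expected payoff against Wide: 0p + 7(1−p) = −7p + 7; against Body: 3p + 1(1−p) = 2p + 1.
Setting these equal: −7p + 7 = 2p + 1 ⇒ −9p = -6 ⇒ p = 2/3, and the value is (-7)·(2/3) + 7 = 7/3.
For the receiver: with q = P(Wide), equating Forehand's and Backhand's payoffs gives −3q + 3 = 6q + 1 ⇒ q = 2/9.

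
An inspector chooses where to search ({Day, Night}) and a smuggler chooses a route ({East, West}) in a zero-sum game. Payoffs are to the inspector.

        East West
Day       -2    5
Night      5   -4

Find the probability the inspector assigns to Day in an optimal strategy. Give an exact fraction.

Row minima: Day → -2, Night → -4; maximin = -2.
Column maxima: East → 5, West → 5; minimax = 5.
-2 ≠ 5, so there is no saddle point; optimal play is mixed.
Let the inspector play Day with probability p. Expected payoff against East: (-2)p + 5(1−p) = −7p + 5; against West: 5p + (-4)(1−p) = 9p − 4.
Setting these equal: −7p + 5 = 9p − 4 ⇒ −16p = -9 ⇒ p = 9/16, and the value is (-7)·(9/16) + 5 = 17/16.
For the smuggler: with q = P(East), equating Day's and Night's payoffs gives −7q + 5 = 9q − 4 ⇒ q = 9/16.

9/16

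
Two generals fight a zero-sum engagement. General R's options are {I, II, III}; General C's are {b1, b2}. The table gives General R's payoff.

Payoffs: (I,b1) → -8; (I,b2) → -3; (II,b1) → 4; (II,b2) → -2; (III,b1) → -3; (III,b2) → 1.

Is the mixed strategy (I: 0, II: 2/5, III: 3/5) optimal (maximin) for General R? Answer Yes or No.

Yes

Against b1 this mix gives (2/5)·4 + (3/5)·(-3) = -1/5.
Against b2 this mix gives (2/5)·(-2) + (3/5)·1 = -1/5.
All of General C's active replies (b1, b2) yield -1/5, and no column does worse for General R. The mix makes General C indifferent and guarantees -1/5, so it is optimal.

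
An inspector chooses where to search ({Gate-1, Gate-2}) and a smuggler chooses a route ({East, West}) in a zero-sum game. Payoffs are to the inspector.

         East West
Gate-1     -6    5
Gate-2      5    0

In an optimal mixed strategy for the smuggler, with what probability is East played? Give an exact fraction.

Row minima: Gate-1 → -6, Gate-2 → 0; maximin = 0.
Column maxima: East → 5, West → 5; minimax = 5.
0 ≠ 5, so there is no saddle point; optimal play is mixed.
Let the inspector play Gate-1 with probability p. Expected payoff against East: (-6)p + 5(1−p) = −11p + 5; against West: 5p + 0(1−p) = 5p.
Setting these equal: −11p + 5 = 5p ⇒ −16p = -5 ⇒ p = 5/16, and the value is (-11)·(5/16) + 5 = 25/16.
For the smuggler: with q = P(East), equating Gate-1's and Gate-2's payoffs gives −11q + 5 = 5q ⇒ q = 5/16.

5/16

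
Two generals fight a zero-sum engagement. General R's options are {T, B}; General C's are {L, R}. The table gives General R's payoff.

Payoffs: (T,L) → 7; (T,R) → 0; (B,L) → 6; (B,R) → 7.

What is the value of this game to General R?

Row minima: T → 0, B → 6; maximin = 6.
Column maxima: L → 7, R → 7; minimax = 7.
6 ≠ 7, so there is no saddle point; optimal play is mixed.
Let General R play T with probability p. Expected payoff against L: 7p + 6(1−p) = p + 6; against R: 0p + 7(1−p) = −7p + 7.
Setting these equal: p + 6 = −7p + 7 ⇒ 8p = 1 ⇒ p = 1/8, and the value is (1)·(1/8) + 6 = 49/8.
For General C: with q = P(L), equating T's and B's payoffs gives 7q = −q + 7 ⇒ q = 7/8.

49/8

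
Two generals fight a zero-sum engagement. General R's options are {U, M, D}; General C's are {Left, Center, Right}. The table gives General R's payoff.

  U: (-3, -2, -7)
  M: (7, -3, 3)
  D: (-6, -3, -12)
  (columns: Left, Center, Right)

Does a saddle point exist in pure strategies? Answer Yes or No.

Row minima: U → -7, M → -3, D → -12; maximin = -3.
Column maxima: Left → 7, Center → -2, Right → 3; minimax = -2.
-3 ≠ -2, so no pure-strategy equilibrium exists.

No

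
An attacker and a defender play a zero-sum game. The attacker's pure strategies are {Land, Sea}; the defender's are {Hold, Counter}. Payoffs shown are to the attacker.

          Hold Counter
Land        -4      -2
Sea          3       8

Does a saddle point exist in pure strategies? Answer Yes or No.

Row minima: Land → -4, Sea → 3; maximin = 3.
Column maxima: Hold → 3, Counter → 8; minimax = 3.
maximin = minimax = 3, so a saddle point exists.

Yes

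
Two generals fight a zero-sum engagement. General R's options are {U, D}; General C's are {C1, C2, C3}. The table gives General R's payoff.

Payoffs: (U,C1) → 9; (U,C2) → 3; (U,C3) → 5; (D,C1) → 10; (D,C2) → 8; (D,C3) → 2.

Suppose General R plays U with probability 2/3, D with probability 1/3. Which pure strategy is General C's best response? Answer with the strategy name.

C3

If General C plays C1, General R's expected payoff is (2/3)·9 + (1/3)·10 = 28/3.
If General C plays C2, General R's expected payoff is (2/3)·3 + (1/3)·8 = 14/3.
If General C plays C3, General R's expected payoff is (2/3)·5 + (1/3)·2 = 4.
General C minimizes General R's payoff; the smallest is 4, so the best response is C3.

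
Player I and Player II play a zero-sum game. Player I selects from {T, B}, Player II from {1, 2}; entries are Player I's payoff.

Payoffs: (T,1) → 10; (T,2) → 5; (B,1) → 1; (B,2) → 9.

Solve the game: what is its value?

Row minima: T → 5, B → 1; maximin = 5.
Column maxima: 1 → 10, 2 → 9; minimax = 9.
5 ≠ 9, so there is no saddle point; optimal play is mixed.
Let Player I play T with probability p. Expected payoff against 1: 10p + 1(1−p) = 9p + 1; against 2: 5p + 9(1−p) = −4p + 9.
Setting these equal: 9p + 1 = −4p + 9 ⇒ 13p = 8 ⇒ p = 8/13, and the value is (9)·(8/13) + 1 = 85/13.
For Player II: with q = P(1), equating T's and B's payoffs gives 5q + 5 = −8q + 9 ⇒ q = 4/13.

85/13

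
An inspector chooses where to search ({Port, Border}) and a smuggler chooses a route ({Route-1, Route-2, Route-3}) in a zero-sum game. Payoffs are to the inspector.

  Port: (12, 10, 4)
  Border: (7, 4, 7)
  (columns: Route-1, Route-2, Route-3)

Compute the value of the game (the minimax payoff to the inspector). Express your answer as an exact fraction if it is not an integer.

6

Row minima: Port → 4, Border → 4; maximin = 4.
Column maxima: Route-1 → 12, Route-2 → 10, Route-3 → 7; minimax = 7.
4 ≠ 7, so there is no saddle point; optimal play is mixed.
Route-1 is strictly dominated by Route-2 (it gives the inspector strictly more in every row), so the smuggler never plays it.
On the remaining 2×2 (Port, Border vs Route-2, Route-3):
Let the inspector play Port with probability p. Expected payoff against Route-2: 10p + 4(1−p) = 6p + 4; against Route-3: 4p + 7(1−p) = −3p + 7.
Setting these equal: 6p + 4 = −3p + 7 ⇒ 9p = 3 ⇒ p = 1/3, and the value is (6)·(1/3) + 4 = 6.
For the smuggler: with q = P(Route-2), equating Port's and Border's payoffs gives 6q + 4 = −3q + 7 ⇒ q = 1/3.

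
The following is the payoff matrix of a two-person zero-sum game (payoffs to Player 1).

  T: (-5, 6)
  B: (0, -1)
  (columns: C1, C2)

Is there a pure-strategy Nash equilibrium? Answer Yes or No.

Row minima: T → -5, B → -1; maximin = -1.
Column maxima: C1 → 0, C2 → 6; minimax = 0.
-1 ≠ 0, so no pure-strategy equilibrium exists.

No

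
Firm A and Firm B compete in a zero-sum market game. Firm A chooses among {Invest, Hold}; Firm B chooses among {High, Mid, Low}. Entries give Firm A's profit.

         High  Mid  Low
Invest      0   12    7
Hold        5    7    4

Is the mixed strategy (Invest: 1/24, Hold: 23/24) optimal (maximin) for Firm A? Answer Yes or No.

Against High this mix gives (1/24)·0 + (23/24)·5 = 115/24.
Against Mid this mix gives (1/24)·12 + (23/24)·7 = 173/24.
Against Low this mix gives (1/24)·7 + (23/24)·4 = 33/8.
Firm B will play Low, holding Firm A to 33/8. Shifting weight toward the row that does better against Low would raise this floor (the equalizing mix achieves 35/8 against both Low and High), so the proposed strategy is not optimal.

No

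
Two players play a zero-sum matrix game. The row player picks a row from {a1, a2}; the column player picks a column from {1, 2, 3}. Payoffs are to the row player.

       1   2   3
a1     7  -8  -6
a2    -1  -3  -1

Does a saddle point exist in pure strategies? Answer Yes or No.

Row minima: a1 → -8, a2 → -3; maximin = -3.
Column maxima: 1 → 7, 2 → -3, 3 → -1; minimax = -3.
maximin = minimax = -3, so a saddle point exists.

Yes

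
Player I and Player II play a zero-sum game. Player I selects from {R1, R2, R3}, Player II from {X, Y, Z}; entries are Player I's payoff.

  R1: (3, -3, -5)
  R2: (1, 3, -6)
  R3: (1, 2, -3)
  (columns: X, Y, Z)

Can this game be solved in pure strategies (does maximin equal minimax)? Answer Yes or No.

Row minima: R1 → -5, R2 → -6, R3 → -3; maximin = -3.
Column maxima: X → 3, Y → 3, Z → -3; minimax = -3.
maximin = minimax = -3, so a saddle point exists.

Yes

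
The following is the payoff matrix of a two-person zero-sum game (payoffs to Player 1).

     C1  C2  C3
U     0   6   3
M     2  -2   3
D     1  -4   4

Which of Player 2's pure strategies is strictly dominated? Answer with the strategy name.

C3

C1 holds Player 1's payoff strictly below C3 in every row: 0 < 3, 2 < 3, 1 < 4.
So C3 is strictly dominated for Player 2.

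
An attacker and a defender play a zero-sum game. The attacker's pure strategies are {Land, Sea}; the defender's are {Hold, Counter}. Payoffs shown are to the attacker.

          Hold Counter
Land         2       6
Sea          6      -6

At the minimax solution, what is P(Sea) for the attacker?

1/4

Row minima: Land → 2, Sea → -6; maximin = 2.
Column maxima: Hold → 6, Counter → 6; minimax = 6.
2 ≠ 6, so there is no saddle point; optimal play is mixed.
Let the attacker play Land with probability p. Expected payoff against Hold: 2p + 6(1−p) = −4p + 6; against Counter: 6p + (-6)(1−p) = 12p − 6.
Setting these equal: −4p + 6 = 12p − 6 ⇒ −16p = -12 ⇒ p = 3/4, and the value is (-4)·(3/4) + 6 = 3.
For the defender: with q = P(Hold), equating Land's and Sea's payoffs gives −4q + 6 = 12q − 6 ⇒ q = 3/4.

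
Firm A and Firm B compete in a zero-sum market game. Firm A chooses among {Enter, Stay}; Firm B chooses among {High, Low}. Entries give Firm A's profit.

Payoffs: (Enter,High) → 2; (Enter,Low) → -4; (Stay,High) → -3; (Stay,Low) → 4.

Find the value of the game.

-4/13

Row minima: Enter → -4, Stay → -3; maximin = -3.
Column maxima: High → 2, Low → 4; minimax = 2.
-3 ≠ 2, so there is no saddle point; optimal play is mixed.
Let Firm A play Enter with probability p. Expected payoff against High: 2p + (-3)(1−p) = 5p − 3; against Low: (-4)p + 4(1−p) = −8p + 4.
Setting these equal: 5p − 3 = −8p + 4 ⇒ 13p = 7 ⇒ p = 7/13, and the value is (5)·(7/13) − 3 = -4/13.
For Firm B: with q = P(High), equating Enter's and Stay's payoffs gives 6q − 4 = −7q + 4 ⇒ q = 8/13.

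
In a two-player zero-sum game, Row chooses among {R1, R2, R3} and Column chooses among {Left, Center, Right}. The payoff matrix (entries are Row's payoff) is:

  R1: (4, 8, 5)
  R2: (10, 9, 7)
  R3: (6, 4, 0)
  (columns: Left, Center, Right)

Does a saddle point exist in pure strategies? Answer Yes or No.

Row minima: R1 → 4, R2 → 7, R3 → 0; maximin = 7.
Column maxima: Left → 10, Center → 9, Right → 7; minimax = 7.
maximin = minimax = 7, so a saddle point exists.

Yes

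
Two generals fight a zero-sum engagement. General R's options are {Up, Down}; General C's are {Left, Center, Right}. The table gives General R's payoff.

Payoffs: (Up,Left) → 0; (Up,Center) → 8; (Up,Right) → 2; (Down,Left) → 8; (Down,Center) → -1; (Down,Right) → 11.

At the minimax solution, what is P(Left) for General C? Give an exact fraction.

9/17

Row minima: Up → 0, Down → -1; maximin = 0.
Column maxima: Left → 8, Center → 8, Right → 11; minimax = 8.
0 ≠ 8, so there is no saddle point; optimal play is mixed.
Right is strictly dominated by Left (it gives General R strictly more in every row), so General C never plays it.
On the remaining 2×2 (Up, Down vs Left, Center):
Let General R play Up with probability p. Expected payoff against Left: 0p + 8(1−p) = −8p + 8; against Center: 8p + (-1)(1−p) = 9p − 1.
Setting these equal: −8p + 8 = 9p − 1 ⇒ −17p = -9 ⇒ p = 9/17, and the value is (-8)·(9/17) + 8 = 64/17.
For General C: with q = P(Left), equating Up's and Down's payoffs gives −8q + 8 = 9q − 1 ⇒ q = 9/17.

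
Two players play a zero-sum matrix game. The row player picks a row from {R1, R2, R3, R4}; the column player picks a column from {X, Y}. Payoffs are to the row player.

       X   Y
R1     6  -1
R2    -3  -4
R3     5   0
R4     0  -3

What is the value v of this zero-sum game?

0

Row minima: R1 → -1, R2 → -4, R3 → 0, R4 → -3; maximin = 0.
Column maxima: X → 6, Y → 0; minimax = 0.
Since maximin = minimax = 0, there is a saddle point and the value is 0.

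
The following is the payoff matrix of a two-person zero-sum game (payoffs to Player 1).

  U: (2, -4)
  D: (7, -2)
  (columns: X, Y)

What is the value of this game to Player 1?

Row minima: U → -4, D → -2; maximin = -2.
Column maxima: X → 7, Y → -2; minimax = -2.
Since maximin = minimax = -2, there is a saddle point and the value is -2.

-2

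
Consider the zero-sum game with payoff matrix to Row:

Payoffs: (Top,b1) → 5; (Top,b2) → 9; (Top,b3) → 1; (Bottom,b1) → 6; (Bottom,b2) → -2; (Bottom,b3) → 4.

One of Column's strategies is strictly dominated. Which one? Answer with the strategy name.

b3 holds Row's payoff strictly below b1 in every row: 1 < 5, 4 < 6.
So b1 is strictly dominated for Column.

b1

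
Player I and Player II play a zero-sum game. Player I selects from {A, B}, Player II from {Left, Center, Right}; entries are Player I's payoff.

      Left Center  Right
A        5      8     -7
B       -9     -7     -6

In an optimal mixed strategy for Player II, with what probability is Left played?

Row minima: A → -7, B → -9; maximin = -7.
Column maxima: Left → 5, Center → 8, Right → -6; minimax = -6.
-7 ≠ -6, so there is no saddle point; optimal play is mixed.
Center is strictly dominated by Left (it gives Player I strictly more in every row), so Player II never plays it.
On the remaining 2×2 (A, B vs Left, Right):
Let Player I play A with probability p. Expected payoff against Left: 5p + (-9)(1−p) = 14p − 9; against Right: (-7)p + (-6)(1−p) = −p − 6.
Setting these equal: 14p − 9 = −p − 6 ⇒ 15p = 3 ⇒ p = 1/5, and the value is (14)·(1/5) − 9 = -31/5.
For Player II: with q = P(Left), equating A's and B's payoffs gives 12q − 7 = −3q − 6 ⇒ q = 1/15.

1/15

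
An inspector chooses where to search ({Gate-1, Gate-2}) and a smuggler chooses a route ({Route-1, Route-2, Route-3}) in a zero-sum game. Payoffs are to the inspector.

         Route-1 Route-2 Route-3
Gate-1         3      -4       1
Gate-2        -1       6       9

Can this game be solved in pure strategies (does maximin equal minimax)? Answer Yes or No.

No

Row minima: Gate-1 → -4, Gate-2 → -1; maximin = -1.
Column maxima: Route-1 → 3, Route-2 → 6, Route-3 → 9; minimax = 3.
-1 ≠ 3, so no pure-strategy equilibrium exists.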